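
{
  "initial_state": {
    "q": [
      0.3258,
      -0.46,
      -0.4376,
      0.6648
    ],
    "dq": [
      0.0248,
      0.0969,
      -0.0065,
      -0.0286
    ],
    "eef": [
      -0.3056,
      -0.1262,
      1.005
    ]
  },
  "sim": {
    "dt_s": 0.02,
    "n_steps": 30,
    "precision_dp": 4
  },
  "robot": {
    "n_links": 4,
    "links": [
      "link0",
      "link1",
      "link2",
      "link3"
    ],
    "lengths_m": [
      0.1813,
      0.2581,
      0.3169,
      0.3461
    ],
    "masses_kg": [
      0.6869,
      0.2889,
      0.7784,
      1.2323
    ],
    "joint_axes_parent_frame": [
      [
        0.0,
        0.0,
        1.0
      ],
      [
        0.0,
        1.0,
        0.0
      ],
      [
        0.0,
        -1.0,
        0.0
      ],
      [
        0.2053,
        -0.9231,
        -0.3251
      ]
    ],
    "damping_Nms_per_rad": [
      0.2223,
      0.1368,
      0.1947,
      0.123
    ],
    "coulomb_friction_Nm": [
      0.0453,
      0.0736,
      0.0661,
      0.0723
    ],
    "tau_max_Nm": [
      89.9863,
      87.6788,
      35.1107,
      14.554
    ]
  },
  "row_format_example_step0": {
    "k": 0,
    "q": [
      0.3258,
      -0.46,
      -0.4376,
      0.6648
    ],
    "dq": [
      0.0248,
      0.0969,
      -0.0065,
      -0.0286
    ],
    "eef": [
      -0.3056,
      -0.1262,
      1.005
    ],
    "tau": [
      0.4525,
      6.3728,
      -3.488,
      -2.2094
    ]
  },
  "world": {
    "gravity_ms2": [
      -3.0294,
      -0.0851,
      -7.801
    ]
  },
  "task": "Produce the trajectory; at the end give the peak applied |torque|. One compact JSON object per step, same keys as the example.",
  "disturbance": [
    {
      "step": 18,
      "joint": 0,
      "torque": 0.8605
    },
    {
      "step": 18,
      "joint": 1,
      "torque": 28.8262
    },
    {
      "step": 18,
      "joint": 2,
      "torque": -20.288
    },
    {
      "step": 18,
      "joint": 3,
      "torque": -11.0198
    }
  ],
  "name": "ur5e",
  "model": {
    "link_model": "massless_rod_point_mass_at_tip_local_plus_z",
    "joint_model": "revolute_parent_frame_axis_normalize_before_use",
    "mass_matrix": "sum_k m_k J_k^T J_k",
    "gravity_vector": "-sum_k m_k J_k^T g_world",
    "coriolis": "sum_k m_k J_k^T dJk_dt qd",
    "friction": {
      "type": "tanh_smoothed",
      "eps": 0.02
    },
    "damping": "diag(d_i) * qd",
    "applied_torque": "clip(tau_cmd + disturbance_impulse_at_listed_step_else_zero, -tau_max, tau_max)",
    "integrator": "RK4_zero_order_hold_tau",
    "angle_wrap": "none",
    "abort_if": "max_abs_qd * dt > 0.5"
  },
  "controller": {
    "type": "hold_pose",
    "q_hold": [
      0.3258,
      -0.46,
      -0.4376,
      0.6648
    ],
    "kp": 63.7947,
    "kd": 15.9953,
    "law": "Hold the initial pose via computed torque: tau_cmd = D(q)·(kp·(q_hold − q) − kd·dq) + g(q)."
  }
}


{"k":1,"q":[0.3262,-0.4588,-0.4385,0.6647],"dq":[0.0124,0.0561,-0.0213,-0.0117],"eef":[-0.3041,-0.1258,1.0056],"tau":[0.488,6.9179,-3.8485,-2.3695]}
{"k":2,"q":[0.3264,-0.4579,-0.4389,0.6646],"dq":[0.0054,0.0378,-0.0086,-0.0109],"eef":[-0.3031,-0.1255,1.006],"tau":[0.5097,7.3455,-4.1362,-2.4928]}
{"k":3,"q":[0.3264,-0.4576,-0.4396,0.6647],"dq":[0.0019,0.019,-0.0098,-0.0061],"eef":[-0.3025,-0.1253,1.0062],"tau":[0.5226,7.6642,-4.3473,-2.5846]}
{"k":4,"q":[0.3264,-0.4575,-0.4401,0.6647],"dq":[0.0001,0.0153,0.007,-0.0094],"eef":[-0.3022,-0.1252,1.0063],"tau":[0.5304,7.9043,-4.5101,-2.6534]}
{"k":5,"q":[0.3264,-0.4576,-0.4405,0.6649],"dq":[-0.0007,0.0154,0.0223,-0.0114],"eef":[-0.302,-0.1252,1.0064],"tau":[0.5355,8.0793,-4.6296,-2.7043]}
{"k":6,"q":[0.3264,-0.4577,-0.4408,0.665],"dq":[-0.0011,0.0147,0.0322,-0.0138],"eef":[-0.302,-0.1252,1.0064],"tau":[0.5389,8.2103,-4.7187,-2.7417]}
{"k":7,"q":[0.3264,-0.4579,-0.4409,0.6651],"dq":[-0.0013,0.0131,0.0368,-0.0144],"eef":[-0.3021,-0.1252,1.0063],"tau":[0.5414,8.3092,-4.7856,-2.77]}
{"k":8,"q":[0.3264,-0.4581,-0.441,0.6651],"dq":[-0.0013,0.0119,0.0394,-0.0145],"eef":[-0.3023,-0.1252,1.0063],"tau":[0.5433,8.3832,-4.8356,-2.7912]}
{"k":9,"q":[0.3264,-0.4583,-0.441,0.6652],"dq":[-0.0013,0.0112,0.041,-0.0144],"eef":[-0.3024,-0.1253,1.0062],"tau":[0.5447,8.4381,-4.8728,-2.807]}
{"k":10,"q":[0.3264,-0.4585,-0.441,0.6653],"dq":[-0.0013,0.0109,0.042,-0.0144],"eef":[-0.3027,-0.1254,1.0061],"tau":[0.5459,8.4785,-4.9002,-2.8186]}
{"k":11,"q":[0.3263,-0.4588,-0.441,0.6654],"dq":[-0.0013,0.011,0.0424,-0.0145],"eef":[-0.3029,-0.1254,1.006],"tau":[0.5468,8.5077,-4.9201,-2.827]}
{"k":12,"q":[0.3263,-0.459,-0.4409,0.6655],"dq":[-0.0013,0.0112,0.0426,-0.0145],"eef":[-0.3031,-0.1255,1.0059],"tau":[0.5476,8.5286,-4.9343,-2.8329]}
{"k":13,"q":[0.3263,-0.4592,-0.4409,0.6656],"dq":[-0.0012,0.0116,0.0425,-0.0147],"eef":[-0.3033,-0.1255,1.0058],"tau":[0.5482,8.5432,-4.9442,-2.837]}
{"k":14,"q":[0.3263,-0.4594,-0.4409,0.6657],"dq":[-0.0012,0.012,0.0423,-0.0148],"eef":[-0.3035,-0.1256,1.0057],"tau":[0.5488,8.5531,-4.9509,-2.8397]}
{"k":15,"q":[0.3263,-0.4596,-0.4409,0.6658],"dq":[-0.0012,0.0125,0.042,-0.015],"eef":[-0.3037,-0.1257,1.0056],"tau":[0.5492,8.5594,-4.9552,-2.8414]}
{"k":16,"q":[0.3262,-0.4598,-0.4408,0.6658],"dq":[-0.0011,0.013,0.0416,-0.0152],"eef":[-0.3039,-0.1257,1.0055],"tau":[0.5496,8.5632,-4.9577,-2.8424]}
{"k":17,"q":[0.3262,-0.46,-0.4408,0.6659],"dq":[-0.0011,0.0135,0.0412,-0.0154],"eef":[-0.304,-0.1258,1.0055],"tau":[0.5499,8.5651,-4.9589,-2.8428]}
{"k":18,"q":[0.3262,-0.4602,-0.4409,0.666],"dq":[-0.001,0.014,0.0408,-0.0155],"eef":[-0.3042,-0.1258,1.0054],"tau":[1.4106,37.3918,-25.2472,-13.8627]}
{"k":19,"q":[0.3262,-0.4605,-0.4413,0.65],"dq":[0.0081,0.0034,-0.0127,-1.5918],"eef":[-0.3001,-0.1246,1.0085],"tau":[0.2618,-1.0598,1.8243,0.801]}
{"k":20,"q":[0.3265,-0.4602,-0.4416,0.6246],"dq":[0.0124,-0.0028,-0.0597,-0.9441],"eef":[-0.2932,-0.1225,1.0134],"tau":[0.3375,1.337,0.1509,-0.1418]}
{"k":21,"q":[0.3267,-0.4599,-0.4423,0.61],"dq":[0.0081,0.0035,-0.0644,-0.5011],"eef":[-0.2888,-0.1211,1.0164],"tau":[0.3956,3.1799,-1.1426,-0.8512]}
{"k":22,"q":[0.3268,-0.4595,-0.4431,0.6029],"dq":[0.0037,0.0099,-0.0518,-0.2083],"eef":[-0.2862,-0.1202,1.0179],"tau":[0.4363,4.602,-2.1425,-1.3863]}
{"k":23,"q":[0.3269,-0.4591,-0.4437,0.6005],"dq":[0.0009,0.0095,-0.0416,-0.0163],"eef":[-0.2849,-0.1198,1.0186],"tau":[0.4643,5.6942,-2.9093,-1.79]}
{"k":24,"q":[0.3269,-0.4587,-0.4439,0.6008],"dq":[-0.0007,0.0076,-0.0038,0.0416],"eef":[-0.2846,-0.1197,1.0187],"tau":[0.4841,6.5244,-3.4878,-2.0632]}
{"k":25,"q":[0.3268,-0.4584,-0.4433,0.6016],"dq":[-0.0017,-0.0018,0.0158,0.0668],"eef":[-0.2849,-0.1198,1.0185],"tau":[0.4986,7.1438,-3.9167,-2.2587]}
{"k":26,"q":[0.3268,-0.4587,-0.4431,0.6032],"dq":[-0.002,-0.0007,0.0441,0.0716],"eef":[-0.2857,-0.12,1.0181],"tau":[0.5093,7.6002,-4.2343,-2.4004]}
{"k":27,"q":[0.3268,-0.4591,-0.4427,0.6048],"dq":[-0.0022,-0.0057,0.0527,0.0765],"eef":[-0.2866,-0.1203,1.0176],"tau":[0.5176,7.941,-4.47,-2.5064]}
{"k":28,"q":[0.3267,-0.4595,-0.442,0.6066],"dq":[-0.0023,-0.0104,0.0525,0.083],"eef":[-0.2878,-0.1207,1.0171],"tau":[0.5242,8.1862,-4.6403,-2.585]}
{"k":29,"q":[0.3267,-0.4599,-0.4413,0.6083],"dq":[-0.0025,-0.0195,0.0393,0.0911],"eef":[-0.289,-0.1211,1.0165],"tau":[0.5294,8.362,-4.761,-2.6426]}
{"k":30,"q":[0.3266,-0.4603,-0.4406,0.6102],"dq":[-0.0025,-0.0229,0.0327,0.0943],"eef":[-0.2902,-0.1215,1.0159]}
{"summary": "max |tau| (N\u00b7m): 37.3918"}


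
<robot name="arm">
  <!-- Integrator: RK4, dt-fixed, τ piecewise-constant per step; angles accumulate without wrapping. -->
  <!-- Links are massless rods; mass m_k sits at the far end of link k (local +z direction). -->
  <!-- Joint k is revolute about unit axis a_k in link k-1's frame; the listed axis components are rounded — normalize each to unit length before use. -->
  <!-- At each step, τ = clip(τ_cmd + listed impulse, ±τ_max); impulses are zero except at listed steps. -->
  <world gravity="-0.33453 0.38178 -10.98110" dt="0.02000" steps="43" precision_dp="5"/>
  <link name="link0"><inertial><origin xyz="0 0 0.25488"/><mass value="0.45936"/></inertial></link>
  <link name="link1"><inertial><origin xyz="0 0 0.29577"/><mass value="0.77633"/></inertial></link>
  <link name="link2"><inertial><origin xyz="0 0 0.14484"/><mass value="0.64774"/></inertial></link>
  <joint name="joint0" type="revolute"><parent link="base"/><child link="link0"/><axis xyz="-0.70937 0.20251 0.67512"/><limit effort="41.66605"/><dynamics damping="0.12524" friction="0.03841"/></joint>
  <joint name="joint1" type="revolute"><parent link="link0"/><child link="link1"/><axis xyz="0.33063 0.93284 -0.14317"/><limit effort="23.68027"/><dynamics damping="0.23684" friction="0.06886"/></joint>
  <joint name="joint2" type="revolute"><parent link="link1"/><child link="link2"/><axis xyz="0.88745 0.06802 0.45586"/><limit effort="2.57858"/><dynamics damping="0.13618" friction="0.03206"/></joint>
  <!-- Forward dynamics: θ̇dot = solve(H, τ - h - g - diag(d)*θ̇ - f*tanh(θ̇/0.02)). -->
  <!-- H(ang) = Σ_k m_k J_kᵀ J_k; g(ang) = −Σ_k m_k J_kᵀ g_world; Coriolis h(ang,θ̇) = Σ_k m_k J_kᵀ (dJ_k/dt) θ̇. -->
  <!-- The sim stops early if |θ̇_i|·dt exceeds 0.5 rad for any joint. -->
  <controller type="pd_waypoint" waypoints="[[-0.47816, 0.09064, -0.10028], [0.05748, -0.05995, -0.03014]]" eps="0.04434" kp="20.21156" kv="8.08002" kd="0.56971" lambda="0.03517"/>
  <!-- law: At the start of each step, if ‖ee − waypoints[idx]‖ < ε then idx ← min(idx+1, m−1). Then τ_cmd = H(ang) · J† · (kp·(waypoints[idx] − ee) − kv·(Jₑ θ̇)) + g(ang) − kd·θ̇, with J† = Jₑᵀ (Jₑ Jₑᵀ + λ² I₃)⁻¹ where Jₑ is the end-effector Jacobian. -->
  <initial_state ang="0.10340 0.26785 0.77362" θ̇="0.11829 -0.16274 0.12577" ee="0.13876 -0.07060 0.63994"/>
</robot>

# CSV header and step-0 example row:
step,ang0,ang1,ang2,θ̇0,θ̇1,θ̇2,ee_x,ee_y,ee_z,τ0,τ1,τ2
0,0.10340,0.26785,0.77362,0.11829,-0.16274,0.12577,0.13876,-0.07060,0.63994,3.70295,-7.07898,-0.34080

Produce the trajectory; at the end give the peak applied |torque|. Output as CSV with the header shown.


step,ang0,ang1,ang2,θ̇0,θ̇1,θ̇2,ee_x,ee_y,ee_z,τ0,τ1,τ2
1,0.10986,0.25413,0.80986,0.50648,-1.17759,3.22554,0.13619,-0.06841,0.63877,2.62163,-5.68679,-2.09267
2,0.11901,0.23036,0.83887,0.43375,-1.23522,-0.01722,0.13051,-0.06285,0.63963,1.72479,-4.87675,0.00479
3,0.13078,0.19783,0.87006,0.72620,-1.98860,2.86479,0.12234,-0.05502,0.64124,0.97103,-3.96146,-1.69341
4,0.14421,0.15930,0.89573,0.63812,-1.89733,-0.02766,0.11214,-0.04527,0.64372,0.36401,-3.49243,0.13651
5,0.15929,0.11538,0.92209,0.85723,-2.47234,2.43493,0.10023,-0.03432,0.64617,-0.15782,-2.83568,-1.34910
6,0.17551,0.06753,0.94475,0.78119,-2.34187,0.05335,0.08678,-0.02238,0.64863,-0.56609,-2.51987,0.13873
7,0.19281,0.01623,0.96641,0.94276,-2.77566,1.96392,0.07201,-0.00989,0.65062,-0.92303,-2.00661,-1.03120
8,0.21105,-0.03794,0.98609,0.89193,-2.66142,0.14351,0.05601,0.00295,0.65200,-1.19567,-1.74383,0.09687
9,0.23015,-0.09449,1.00401,1.01527,-2.98586,1.54273,0.03892,0.01588,0.65259,-1.43931,-1.30924,-0.76970
10,0.25015,-0.15322,1.02056,0.99264,-2.90276,0.21020,0.02085,0.02872,0.65221,-1.61674,-1.05470,0.05105
11,0.27102,-0.21365,1.03497,1.09334,-3.13732,1.15826,0.00192,0.04131,0.65080,-1.77783,-0.66707,-0.54180
12,0.29290,-0.27575,1.04818,1.10036,-3.08517,0.22675,-0.01776,0.05348,0.64821,-1.88712,-0.40412,0.02922
13,0.31582,-0.33907,1.05911,1.19276,-3.24684,0.81866,-0.03806,0.06511,0.64442,-1.98659,-0.04854,-0.34437
14,0.34000,-0.40361,1.06878,1.22989,-3.21582,0.18706,-0.05882,0.07605,0.63933,-2.04606,0.22227,0.04145
15,0.36554,-0.46894,1.07618,1.32620,-3.31877,0.52147,-0.07991,0.08619,0.63296,-2.09855,0.55011,-0.17179
16,0.39270,-0.53503,1.08218,1.39378,-3.29637,0.09794,-0.10114,0.09541,0.62526,-2.12041,0.81899,0.08643
17,0.42165,-0.60149,1.08597,1.50308,-3.35140,0.25931,-0.12236,0.10359,0.61630,-2.13568,1.11618,-0.01811
18,0.45265,-0.66822,1.08821,1.60172,-3.33028,0.00013,-0.14337,0.11063,0.60611,-2.12725,1.37069,0.13935
19,0.48594,-0.73497,1.08905,1.72736,-3.34419,0.04602,-0.16393,0.11640,0.59476,-2.11105,1.62949,0.10717
20,0.52169,-0.80149,1.08814,1.85064,-3.31450,-0.10614,-0.18389,0.12081,0.58239,-2.07308,1.85436,0.19831
21,0.56008,-0.86761,1.08630,1.98700,-3.29737,-0.09509,-0.20298,0.12373,0.56915,-2.02151,2.06826,0.18730
22,0.60109,-0.93297,1.08284,2.11168,-3.23984,-0.25626,-0.22106,0.12508,0.55526,-1.94227,2.24619,0.28334
23,0.64459,-0.99727,1.07757,2.23132,-3.18871,-0.28509,-0.23796,0.12479,0.54096,-1.83776,2.40888,0.29676
24,0.69025,-1.06028,1.07083,2.32389,-3.11024,-0.39714,-0.25347,0.12278,0.52650,-1.69736,2.54187,0.36229
25,0.73750,-1.12170,1.06263,2.38501,-3.02888,-0.43359,-0.26745,0.11903,0.51212,-1.51887,2.65845,0.38155
26,0.78562,-1.18131,1.05334,2.40384,-2.92915,-0.50111,-0.27973,0.11359,0.49810,-1.29803,2.75513,0.42207
27,0.83379,-1.23890,1.04314,2.38585,-2.82483,-0.52266,-0.29022,0.10659,0.48463,-1.03915,2.84339,0.43674
28,0.88147,-1.29431,1.03234,2.34967,-2.71141,-0.55505,-0.29888,0.09824,0.47189,-0.75509,2.92881,0.46160
29,0.92854,-1.34744,1.02105,2.32369,-2.59676,-0.56943,-0.30572,0.08884,0.45998,-0.46757,3.02789,0.47828
30,0.97545,-1.39822,1.00928,2.33263,-2.47682,-0.59848,-0.31077,0.07876,0.44896,-0.21273,3.16108,0.50564
31,1.02273,-1.44649,0.99697,2.36115,-2.34569,-0.61993,-0.31411,0.06831,0.43893,-0.05093,3.35848,0.52692
32,1.06995,-1.49179,0.98435,2.32775,-2.18219,-0.62339,-0.31580,0.05785,0.42999,-0.08243,3.62596,0.53107
33,1.11403,-1.53320,0.97241,2.05813,-1.95921,-0.54735,-0.31607,0.04770,0.42228,-0.34697,3.87476,0.47667
34,1.14877,-1.56938,0.96285,1.41433,-1.66256,-0.38744,-0.31541,0.03818,0.41583,-0.65459,3.93360,0.36675
35,1.16802,-1.59923,0.95641,0.52461,-1.32859,-0.24327,-0.31463,0.02949,0.41040,-0.76991,3.76441,0.27364
36,1.16995,-1.62271,0.95198,-0.29960,-1.02626,-0.20457,-0.31447,0.02166,0.40560,-0.71470,3.50236,0.25409
37,1.15810,-1.64096,0.94767,-0.87638,-0.80366,-0.22296,-0.31521,0.01455,0.40107,-0.62816,3.27510,0.27282
38,1.13616,-1.65552,0.94357,-1.31197,-0.65572,-0.19042,-0.31676,0.00805,0.39658,-0.51392,3.11874,0.26438
39,1.10721,-1.66761,0.93916,-1.58205,-0.55745,-0.24863,-0.31900,0.00202,0.39196,-0.42031,3.03096,0.31380
40,1.07351,-1.67827,0.93461,-1.78750,-0.51034,-0.21151,-0.32177,-0.00364,0.38708,-0.32957,3.00394,0.30666
41,1.03674,-1.68818,0.92963,-1.89444,-0.48294,-0.28227,-0.32496,-0.00900,0.38188,-0.25948,3.01751,0.36714
42,0.99781,-1.69787,0.92460,-2.00004,-0.48760,-0.22735,-0.32845,-0.01410,0.37630,-0.17893,3.06566,0.35227
43,0.95759,-1.70764,0.91908,-2.02809,-0.49274,-0.31844,-0.33220,-0.01897,0.37029,,,
# max |τ| (N·m): 7.07898


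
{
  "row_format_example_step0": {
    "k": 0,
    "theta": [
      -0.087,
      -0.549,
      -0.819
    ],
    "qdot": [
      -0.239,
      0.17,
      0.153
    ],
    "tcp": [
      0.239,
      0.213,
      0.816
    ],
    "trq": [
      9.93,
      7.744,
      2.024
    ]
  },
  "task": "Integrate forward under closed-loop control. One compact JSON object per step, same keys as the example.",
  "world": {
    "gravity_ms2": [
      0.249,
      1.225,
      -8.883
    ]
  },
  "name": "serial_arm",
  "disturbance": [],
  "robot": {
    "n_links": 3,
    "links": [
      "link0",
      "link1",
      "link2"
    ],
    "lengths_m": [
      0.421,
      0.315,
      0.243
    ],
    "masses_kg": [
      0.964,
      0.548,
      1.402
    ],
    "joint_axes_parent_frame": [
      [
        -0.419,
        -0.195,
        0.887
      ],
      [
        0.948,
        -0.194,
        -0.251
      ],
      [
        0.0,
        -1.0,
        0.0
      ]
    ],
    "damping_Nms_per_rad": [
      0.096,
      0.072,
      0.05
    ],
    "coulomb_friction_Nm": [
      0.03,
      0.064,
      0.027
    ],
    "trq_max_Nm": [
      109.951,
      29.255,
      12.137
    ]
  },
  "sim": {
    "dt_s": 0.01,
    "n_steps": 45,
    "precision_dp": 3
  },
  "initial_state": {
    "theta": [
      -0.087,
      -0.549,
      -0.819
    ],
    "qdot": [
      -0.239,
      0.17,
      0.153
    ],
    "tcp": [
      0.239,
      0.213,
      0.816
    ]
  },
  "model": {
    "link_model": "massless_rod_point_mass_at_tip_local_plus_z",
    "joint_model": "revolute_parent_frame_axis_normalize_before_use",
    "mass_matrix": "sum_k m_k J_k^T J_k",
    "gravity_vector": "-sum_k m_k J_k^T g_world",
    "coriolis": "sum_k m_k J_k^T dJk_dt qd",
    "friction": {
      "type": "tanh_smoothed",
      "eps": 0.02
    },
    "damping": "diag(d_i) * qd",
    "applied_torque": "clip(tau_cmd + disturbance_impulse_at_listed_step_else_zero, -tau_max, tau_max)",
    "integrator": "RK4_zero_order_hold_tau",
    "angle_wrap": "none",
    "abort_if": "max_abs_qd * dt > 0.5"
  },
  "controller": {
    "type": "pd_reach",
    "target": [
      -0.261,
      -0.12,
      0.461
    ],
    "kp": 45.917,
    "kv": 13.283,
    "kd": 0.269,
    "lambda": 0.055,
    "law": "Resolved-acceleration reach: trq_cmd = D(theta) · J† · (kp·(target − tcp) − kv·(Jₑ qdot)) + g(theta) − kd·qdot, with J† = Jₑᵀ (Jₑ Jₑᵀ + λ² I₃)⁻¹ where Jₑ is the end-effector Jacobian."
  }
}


{"k":1,"theta":[-0.083,-0.541,-0.828],"qdot":[0.938,1.467,-1.999],"tcp":[0.239,0.211,0.817],"trq":[8.466,7.131,2.496]}
{"k":2,"theta":[-0.07,-0.521,-0.856],"qdot":[1.832,2.464,-3.499],"tcp":[0.237,0.208,0.816],"trq":[6.897,6.653,2.653]}
{"k":3,"theta":[-0.048,-0.493,-0.896],"qdot":[2.505,3.24,-4.486],"tcp":[0.234,0.205,0.815],"trq":[5.287,6.274,2.618]}
{"k":4,"theta":[-0.02,-0.457,-0.944],"qdot":[3.011,3.852,-5.085],"tcp":[0.23,0.201,0.814],"trq":[3.722,5.96,2.485]}
{"k":5,"theta":[0.012,-0.416,-0.996],"qdot":[3.392,4.346,-5.4],"tcp":[0.224,0.197,0.812],"trq":[2.279,5.687,2.316]}
{"k":6,"theta":[0.047,-0.371,-1.051],"qdot":[3.682,4.757,-5.511],"tcp":[0.218,0.193,0.809],"trq":[1.006,5.436,2.153]}
{"k":7,"theta":[0.085,-0.321,-1.106],"qdot":[3.91,5.111,-5.478],"tcp":[0.211,0.189,0.806],"trq":[-0.078,5.194,2.017]}
{"k":8,"theta":[0.125,-0.269,-1.16],"qdot":[4.094,5.425,-5.343],"tcp":[0.203,0.185,0.803],"trq":[-0.973,4.954,1.918]}
{"k":9,"theta":[0.167,-0.213,-1.213],"qdot":[4.252,5.714,-5.134],"tcp":[0.195,0.18,0.8],"trq":[-1.694,4.708,1.857]}
{"k":10,"theta":[0.21,-0.155,-1.263],"qdot":[4.393,5.987,-4.868],"tcp":[0.187,0.176,0.796],"trq":[-2.257,4.453,1.831]}
{"k":11,"theta":[0.254,-0.094,-1.31],"qdot":[4.528,6.25,-4.557],"tcp":[0.178,0.171,0.792],"trq":[-2.683,4.187,1.833]}
{"k":12,"theta":[0.3,-0.03,-1.353],"qdot":[4.663,6.508,-4.207],"tcp":[0.169,0.167,0.788],"trq":[-2.987,3.908,1.859]}
{"k":13,"theta":[0.348,0.036,-1.394],"qdot":[4.804,6.763,-3.82],"tcp":[0.16,0.162,0.783],"trq":[-3.186,3.614,1.899]}
{"k":14,"theta":[0.396,0.105,-1.43],"qdot":[4.954,7.016,-3.398],"tcp":[0.151,0.158,0.778],"trq":[-3.29,3.304,1.947]}
{"k":15,"theta":[0.447,0.177,-1.461],"qdot":[5.117,7.265,-2.938],"tcp":[0.143,0.153,0.773],"trq":[-3.308,2.977,1.997]}
{"k":16,"theta":[0.499,0.251,-1.488],"qdot":[5.295,7.507,-2.439],"tcp":[0.135,0.149,0.768],"trq":[-3.244,2.63,2.041]}
{"k":17,"theta":[0.553,0.327,-1.51],"qdot":[5.487,7.737,-1.899],"tcp":[0.127,0.144,0.763],"trq":[-3.1,2.258,2.075]}
{"k":18,"theta":[0.608,0.405,-1.526],"qdot":[5.693,7.945,-1.316],"tcp":[0.12,0.14,0.757],"trq":[-2.873,1.857,2.093]}
{"k":19,"theta":[0.666,0.485,-1.536],"qdot":[5.905,8.121,-0.692],"tcp":[0.114,0.136,0.752],"trq":[-2.563,1.414,2.09]}
{"k":20,"theta":[0.727,0.567,-1.54],"qdot":[6.116,8.247,-0.033],"tcp":[0.109,0.132,0.746],"trq":[-2.17,0.912,2.066]}
{"k":21,"theta":[0.789,0.65,-1.537],"qdot":[6.308,8.301,0.641],"tcp":[0.104,0.129,0.74],"trq":[-1.715,0.323,2.03]}
{"k":22,"theta":[0.852,0.733,-1.527],"qdot":[6.461,8.26,1.309],"tcp":[0.101,0.126,0.734],"trq":[-1.248,-0.387,1.984]}
{"k":23,"theta":[0.918,0.815,-1.511],"qdot":[6.542,8.098,1.935],"tcp":[0.098,0.123,0.728],"trq":[-0.861,-1.244,1.947]}
{"k":24,"theta":[0.983,0.894,-1.489],"qdot":[6.51,7.786,2.459],"tcp":[0.097,0.121,0.721],"trq":[-0.673,-2.232,1.944]}
{"k":25,"theta":[1.047,0.97,-1.462],"qdot":[6.32,7.305,2.812],"tcp":[0.096,0.119,0.714],"trq":[-0.76,-3.273,2.0]}
{"k":26,"theta":[1.108,1.039,-1.434],"qdot":[5.947,6.668,2.932],"tcp":[0.097,0.118,0.708],"trq":[-1.103,-4.243,2.121]}
{"k":27,"theta":[1.165,1.102,-1.405],"qdot":[5.402,5.918,2.799],"tcp":[0.098,0.118,0.701],"trq":[-1.595,-5.033,2.294]}
{"k":28,"theta":[1.216,1.157,-1.379],"qdot":[4.73,5.119,2.442],"tcp":[0.099,0.117,0.694],"trq":[-2.12,-5.594,2.491]}
{"k":29,"theta":[1.259,1.204,-1.357],"qdot":[3.99,4.33,1.924],"tcp":[0.101,0.118,0.688],"trq":[-2.599,-5.933,2.685]}
{"k":30,"theta":[1.295,1.244,-1.341],"qdot":[3.232,3.588,1.315],"tcp":[0.103,0.118,0.681],"trq":[-2.998,-6.089,2.857]}
{"k":31,"theta":[1.324,1.276,-1.331],"qdot":[2.494,2.91,0.673],"tcp":[0.104,0.119,0.675],"trq":[-3.314,-6.104,2.994]}
{"k":32,"theta":[1.345,1.302,-1.327],"qdot":[1.796,2.301,0.038],"tcp":[0.106,0.12,0.669],"trq":[-3.555,-6.02,3.092]}
{"k":33,"theta":[1.36,1.322,-1.33],"qdot":[1.158,1.762,-0.549],"tcp":[0.107,0.12,0.663],"trq":[-3.726,-5.868,3.142]}
{"k":34,"theta":[1.368,1.338,-1.338],"qdot":[0.571,1.278,-1.093],"tcp":[0.108,0.121,0.658],"trq":[-3.839,-5.673,3.158]}
{"k":35,"theta":[1.371,1.348,-1.351],"qdot":[0.031,0.841,-1.594],"tcp":[0.109,0.122,0.653],"trq":[-3.902,-5.453,3.147]}
{"k":36,"theta":[1.369,1.355,-1.37],"qdot":[-0.454,0.448,-2.038],"tcp":[0.109,0.122,0.649],"trq":[-3.924,-5.22,3.11]}
{"k":37,"theta":[1.362,1.357,-1.392],"qdot":[-0.897,0.087,-2.438],"tcp":[0.11,0.122,0.644],"trq":[-3.904,-4.983,3.054]}
{"k":38,"theta":[1.351,1.357,-1.418],"qdot":[-1.288,-0.235,-2.783],"tcp":[0.11,0.122,0.64],"trq":[-3.842,-4.764,2.981]}
{"k":39,"theta":[1.337,1.353,-1.448],"qdot":[-1.644,-0.534,-3.088],"tcp":[0.11,0.122,0.636],"trq":[-3.744,-4.552,2.898]}
{"k":40,"theta":[1.319,1.346,-1.48],"qdot":[-1.967,-0.815,-3.358],"tcp":[0.11,0.122,0.633],"trq":[-3.615,-4.345,2.808]}
{"k":41,"theta":[1.298,1.336,-1.515],"qdot":[-2.258,-1.08,-3.593],"tcp":[0.11,0.121,0.63],"trq":[-3.458,-4.146,2.714]}
{"k":42,"theta":[1.274,1.324,-1.551],"qdot":[-2.516,-1.329,-3.792],"tcp":[0.109,0.12,0.626],"trq":[-3.278,-3.954,2.617]}
{"k":43,"theta":[1.247,1.31,-1.59],"qdot":[-2.742,-1.563,-3.957],"tcp":[0.109,0.119,0.623],"trq":[-3.08,-3.77,2.519]}
{"k":44,"theta":[1.219,1.293,-1.63],"qdot":[-2.936,-1.781,-4.088],"tcp":[0.108,0.118,0.62],"trq":[-2.867,-3.593,2.421]}
{"k":45,"theta":[1.189,1.275,-1.672],"qdot":[-3.098,-1.983,-4.188],"tcp":[0.107,0.117,0.617]}


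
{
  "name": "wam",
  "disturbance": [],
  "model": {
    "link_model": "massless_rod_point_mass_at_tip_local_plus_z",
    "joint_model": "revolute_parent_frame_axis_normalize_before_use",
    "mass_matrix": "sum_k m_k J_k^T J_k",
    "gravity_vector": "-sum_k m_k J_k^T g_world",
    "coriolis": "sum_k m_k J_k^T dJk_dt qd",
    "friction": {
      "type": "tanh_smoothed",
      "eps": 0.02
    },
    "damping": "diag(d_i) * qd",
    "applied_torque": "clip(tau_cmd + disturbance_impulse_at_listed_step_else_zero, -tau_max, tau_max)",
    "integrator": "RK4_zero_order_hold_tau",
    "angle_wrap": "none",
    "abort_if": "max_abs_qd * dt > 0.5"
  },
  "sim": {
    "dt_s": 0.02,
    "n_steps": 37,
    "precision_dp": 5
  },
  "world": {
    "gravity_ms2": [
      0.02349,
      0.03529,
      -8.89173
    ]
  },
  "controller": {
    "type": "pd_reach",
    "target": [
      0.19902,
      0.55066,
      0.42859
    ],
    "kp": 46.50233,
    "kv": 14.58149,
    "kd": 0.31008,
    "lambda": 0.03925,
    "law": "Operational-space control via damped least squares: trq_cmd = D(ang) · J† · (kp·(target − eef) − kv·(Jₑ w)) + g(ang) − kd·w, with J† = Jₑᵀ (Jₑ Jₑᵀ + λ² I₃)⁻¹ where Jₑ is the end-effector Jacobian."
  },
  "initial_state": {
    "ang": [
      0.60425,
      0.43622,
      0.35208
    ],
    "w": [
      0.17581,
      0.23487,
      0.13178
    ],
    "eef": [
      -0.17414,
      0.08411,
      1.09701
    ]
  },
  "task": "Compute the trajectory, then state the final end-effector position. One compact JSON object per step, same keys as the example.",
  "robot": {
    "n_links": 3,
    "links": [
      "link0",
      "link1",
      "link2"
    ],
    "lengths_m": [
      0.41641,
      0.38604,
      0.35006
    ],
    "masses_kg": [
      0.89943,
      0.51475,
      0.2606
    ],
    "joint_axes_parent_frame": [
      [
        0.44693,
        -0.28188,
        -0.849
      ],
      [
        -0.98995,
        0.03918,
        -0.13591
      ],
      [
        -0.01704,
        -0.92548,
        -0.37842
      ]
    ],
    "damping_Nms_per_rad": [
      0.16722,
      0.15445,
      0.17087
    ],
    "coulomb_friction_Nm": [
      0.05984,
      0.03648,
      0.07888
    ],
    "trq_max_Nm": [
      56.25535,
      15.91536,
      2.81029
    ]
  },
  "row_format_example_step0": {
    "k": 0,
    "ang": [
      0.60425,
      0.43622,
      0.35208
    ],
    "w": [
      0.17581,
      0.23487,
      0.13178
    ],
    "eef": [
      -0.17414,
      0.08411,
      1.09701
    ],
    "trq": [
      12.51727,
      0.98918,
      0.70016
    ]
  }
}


{"k":1,"ang":[0.65683,0.47586,0.35971],"w":[4.99914,3.64013,0.82487],"eef":[-0.17055,0.09004,1.09165],"trq":[6.80454,-0.257,0.30816]}
{"k":2,"ang":[0.77787,0.56119,0.39052],"w":[7.04154,4.82037,2.38278],"eef":[-0.16227,0.09978,1.07762],"trq":[0.38208,0.70674,-0.11362]}
{"k":3,"ang":[0.91682,0.65474,0.44959],"w":[6.84402,4.53125,3.46141],"eef":[-0.15071,0.10835,1.05769],"trq":[-3.32307,1.50269,-0.21229]}
{"k":4,"ang":[1.04188,0.7377,0.52162],"w":[5.69395,3.80739,3.65472],"eef":[-0.13642,0.11447,1.03572],"trq":[-4.69028,1.60093,-0.04532]}
{"k":5,"ang":[1.14251,0.80675,0.59286],"w":[4.41087,3.1428,3.42049],"eef":[-0.12032,0.11902,1.01415],"trq":[-4.89346,1.30117,0.13494]}
{"k":6,"ang":[1.21906,0.86418,0.65827],"w":[3.27817,2.63319,3.09934],"eef":[-0.10333,0.12339,0.99371],"trq":[-4.62692,0.88266,0.22554]}
{"k":7,"ang":[1.27506,0.91286,0.71738],"w":[2.34664,2.25823,2.80464],"eef":[-0.0861,0.12865,0.97431],"trq":[-4.21293,0.47594,0.23218]}
{"k":8,"ang":[1.3143,0.95511,0.77092],"w":[1.59586,1.98408,2.54958],"eef":[-0.069,0.1353,0.95568],"trq":[-3.78482,0.12079,0.18722]}
{"k":9,"ang":[1.34004,0.99267,0.81961],"w":[0.99162,1.78396,2.32207],"eef":[-0.05223,0.14348,0.93756],"trq":[-3.38876,-0.18144,0.11768]}
{"k":10,"ang":[1.35488,1.02681,0.86389],"w":[0.50289,1.63867,2.10997],"eef":[-0.03591,0.1531,0.91976],"trq":[-3.03367,-0.44151,0.04009]}
{"k":11,"ang":[1.36089,1.05847,0.90401],"w":[0.10535,1.53435,1.90603],"eef":[-0.02012,0.16401,0.90216],"trq":[-2.71475,-0.67158,-0.03696]}
{"k":12,"ang":[1.35985,1.08843,0.94019],"w":[-0.20069,1.46816,1.71838],"eef":[-0.00491,0.17595,0.88464],"trq":[-2.4582,-0.88452,-0.11289]}
{"k":13,"ang":[1.35328,1.11729,0.97263],"w":[-0.45195,1.4221,1.52965],"eef":[0.00969,0.18869,0.86713],"trq":[-2.21849,-1.08335,-0.18009]}
{"k":14,"ang":[1.34213,1.14537,1.0013],"w":[-0.66007,1.38914,1.34218],"eef":[0.02362,0.20206,0.84964],"trq":[-1.98394,-1.27231,-0.23976]}
{"k":15,"ang":[1.32721,1.17288,1.02629],"w":[-0.82992,1.36531,1.16013],"eef":[0.03684,0.2159,0.83217],"trq":[-1.75448,-1.45434,-0.29348]}
{"k":16,"ang":[1.30923,1.19998,1.04772],"w":[-0.96596,1.34711,0.9859],"eef":[0.04929,0.23009,0.81474],"trq":[-1.53081,-1.63061,-0.34198]}
{"k":17,"ang":[1.28884,1.22675,1.06576],"w":[-1.0722,1.33157,0.82111],"eef":[0.06096,0.24449,0.79735],"trq":[-1.31416,-1.80116,-0.38564]}
{"k":18,"ang":[1.26659,1.25322,1.08061],"w":[-1.15229,1.31624,0.66691],"eef":[0.07181,0.25897,0.78004],"trq":[-1.10603,-1.96532,-0.42475]}
{"k":19,"ang":[1.24297,1.27936,1.0925],"w":[-1.20953,1.29925,0.52413],"eef":[0.08183,0.27343,0.76283],"trq":[-0.90798,-2.12206,-0.4595]}
{"k":20,"ang":[1.21841,1.30513,1.10166],"w":[-1.24694,1.27924,0.39328],"eef":[0.09102,0.28774,0.74577],"trq":[-0.72151,-2.27025,-0.49009]}
{"k":21,"ang":[1.19327,1.33047,1.10832],"w":[-1.2673,1.25532,0.27458],"eef":[0.09938,0.30181,0.7289],"trq":[-0.54785,-2.4088,-0.51667]}
{"k":22,"ang":[1.16787,1.35528,1.11274],"w":[-1.27311,1.22704,0.168],"eef":[0.10694,0.31555,0.71228],"trq":[-0.38793,-2.53683,-0.5394]}
{"k":23,"ang":[1.14248,1.37949,1.11514],"w":[-1.2667,1.19432,0.07326],"eef":[0.11371,0.32888,0.69596],"trq":[-0.24232,-2.65367,-0.55843]}
{"k":24,"ang":[1.11733,1.403,1.1158],"w":[-1.24787,1.15597,0.00842],"eef":[0.11973,0.34174,0.67999],"trq":[-0.11149,-2.75872,-0.58576]}
{"k":25,"ang":[1.09267,1.42568,1.11564],"w":[-1.21632,1.1114,-0.00756],"eef":[0.12492,0.35408,0.66427],"trq":[0.00381,-2.85146,-0.63506]}
{"k":26,"ang":[1.06872,1.44744,1.11532],"w":[-1.17915,1.06467,-0.01822],"eef":[0.12923,0.36587,0.64878],"trq":[0.10513,-2.93269,-0.68006]}
{"k":27,"ang":[1.04554,1.46825,1.11474],"w":[-1.13927,1.01709,-0.03718],"eef":[0.13275,0.37705,0.63363],"trq":[0.19423,-3.00305,-0.71247]}
{"k":28,"ang":[1.02318,1.4881,1.1137],"w":[-1.09788,0.96914,-0.0667],"eef":[0.1356,0.38759,0.61893],"trq":[0.27227,-3.06319,-0.73102]}
{"k":29,"ang":[1.00166,1.507,1.11202],"w":[-1.05511,0.92083,-0.10175],"eef":[0.1379,0.3975,0.60479],"trq":[0.33996,-3.11373,-0.73915]}
{"k":30,"ang":[0.98101,1.52492,1.10965],"w":[-1.01078,0.87211,-0.13554],"eef":[0.13976,0.40678,0.59127],"trq":[0.39789,-3.15535,-0.74163]}
{"k":31,"ang":[0.96126,1.54187,1.10665],"w":[-0.96519,0.82327,-0.16523],"eef":[0.14123,0.41545,0.57841],"trq":[0.44677,-3.18884,-0.74088]}
{"k":32,"ang":[0.94243,1.55784,1.10311],"w":[-0.91887,0.77476,-0.19026],"eef":[0.14238,0.42352,0.56622],"trq":[0.48743,-3.21507,-0.73795]}
{"k":33,"ang":[0.92452,1.57286,1.0991],"w":[-0.87237,0.727,-0.21085],"eef":[0.14325,0.43102,0.5547],"trq":[0.52076,-3.2349,-0.73338]}
{"k":34,"ang":[0.90755,1.58693,1.09473],"w":[-0.82617,0.68039,-0.2275],"eef":[0.1439,0.43799,0.54386],"trq":[0.54767,-3.2492,-0.72751]}
{"k":35,"ang":[0.89149,1.60008,1.09006],"w":[-0.7807,0.63525,-0.24072],"eef":[0.14437,0.44444,0.53368],"trq":[0.56902,-3.25878,-0.7206]}
{"k":36,"ang":[0.87632,1.61234,1.08515],"w":[-0.73631,0.59182,-0.251],"eef":[0.1447,0.45042,0.52415],"trq":[0.58565,-3.2644,-0.71287]}
{"k":37,"ang":[0.86203,1.62376,1.08007],"w":[-0.69328,0.55028,-0.25879],"eef":[0.14491,0.45595,0.51525]}
{"summary": "final eef position (m): 0.14491 0.45595 0.51525"}


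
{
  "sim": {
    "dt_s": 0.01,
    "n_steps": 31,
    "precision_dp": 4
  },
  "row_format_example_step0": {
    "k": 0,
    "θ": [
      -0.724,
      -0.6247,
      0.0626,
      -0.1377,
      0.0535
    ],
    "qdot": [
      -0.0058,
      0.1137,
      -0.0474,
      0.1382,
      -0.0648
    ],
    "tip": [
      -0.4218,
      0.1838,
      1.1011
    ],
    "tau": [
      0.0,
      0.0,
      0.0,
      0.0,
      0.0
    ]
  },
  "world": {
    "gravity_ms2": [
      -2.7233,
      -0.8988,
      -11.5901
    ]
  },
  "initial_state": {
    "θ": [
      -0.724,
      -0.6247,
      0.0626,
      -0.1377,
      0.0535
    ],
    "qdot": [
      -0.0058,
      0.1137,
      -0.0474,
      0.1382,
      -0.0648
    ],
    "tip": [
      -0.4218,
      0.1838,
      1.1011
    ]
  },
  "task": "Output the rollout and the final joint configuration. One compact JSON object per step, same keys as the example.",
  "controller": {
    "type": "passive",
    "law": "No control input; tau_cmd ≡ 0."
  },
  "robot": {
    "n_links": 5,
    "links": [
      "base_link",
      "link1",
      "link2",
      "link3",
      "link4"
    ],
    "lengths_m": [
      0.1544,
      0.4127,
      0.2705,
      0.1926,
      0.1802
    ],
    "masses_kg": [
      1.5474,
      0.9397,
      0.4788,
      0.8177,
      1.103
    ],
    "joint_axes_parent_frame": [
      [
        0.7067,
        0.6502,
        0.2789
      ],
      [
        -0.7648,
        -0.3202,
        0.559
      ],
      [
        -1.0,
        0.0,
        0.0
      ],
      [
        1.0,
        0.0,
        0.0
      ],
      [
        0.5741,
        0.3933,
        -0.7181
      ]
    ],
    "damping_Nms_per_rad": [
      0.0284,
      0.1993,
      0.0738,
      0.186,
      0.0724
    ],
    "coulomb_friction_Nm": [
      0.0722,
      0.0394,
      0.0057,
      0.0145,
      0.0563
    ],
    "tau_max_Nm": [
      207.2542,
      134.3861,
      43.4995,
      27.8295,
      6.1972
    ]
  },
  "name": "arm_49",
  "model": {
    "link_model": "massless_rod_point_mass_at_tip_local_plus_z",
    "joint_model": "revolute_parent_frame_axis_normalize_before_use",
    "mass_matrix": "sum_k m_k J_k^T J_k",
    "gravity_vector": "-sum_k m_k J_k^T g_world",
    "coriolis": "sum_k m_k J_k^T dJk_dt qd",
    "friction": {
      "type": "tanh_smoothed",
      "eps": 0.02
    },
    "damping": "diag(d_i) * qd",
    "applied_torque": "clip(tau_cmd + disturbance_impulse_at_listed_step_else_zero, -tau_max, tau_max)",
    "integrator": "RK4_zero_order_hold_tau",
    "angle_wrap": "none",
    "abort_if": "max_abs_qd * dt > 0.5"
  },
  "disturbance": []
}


{"k":1,"\u03b8":[-0.7252,-0.6257,0.0634,-0.1376,0.0554],"qdot":[-0.2384,-0.3038,0.2232,-0.0756,0.3747],"tip":[-0.4224,0.1843,1.1007],"tau":[0.0,0.0,0.0,0.0,0.0]}
{"k":2,"\u03b8":[-0.7287,-0.6307,0.0671,-0.139,0.0607],"qdot":[-0.4622,-0.7088,0.5085,-0.2114,0.6684],"tip":[-0.4236,0.1848,1.0999],"tau":[0.0,0.0,0.0,0.0,0.0]}
{"k":3,"\u03b8":[-0.7345,-0.6398,0.0736,-0.1417,0.0685],"qdot":[-0.6791,-1.1,0.7914,-0.3179,0.8936],"tip":[-0.4253,0.1855,1.0985],"tau":[0.0,0.0,0.0,0.0,0.0]}
{"k":4,"\u03b8":[-0.7423,-0.6527,0.0829,-0.1453,0.0784],"qdot":[-0.8897,-1.477,1.0708,-0.4008,1.0594],"tip":[-0.4276,0.1862,1.0966],"tau":[0.0,0.0,0.0,0.0,0.0]}
{"k":5,"\u03b8":[-0.7522,-0.6693,0.095,-0.1496,0.0896],"qdot":[-1.0943,-1.8396,1.3461,-0.4638,1.1725],"tip":[-0.4305,0.1871,1.0941],"tau":[0.0,0.0,0.0,0.0,0.0]}
{"k":6,"\u03b8":[-0.7642,-0.6894,0.1098,-0.1545,0.1016],"qdot":[-1.2931,-2.1875,1.6169,-0.5094,1.2379],"tip":[-0.434,0.188,1.0911],"tau":[0.0,0.0,0.0,0.0,0.0]}
{"k":7,"\u03b8":[-0.7781,-0.713,0.1273,-0.1598,0.1142],"qdot":[-1.4864,-2.52,1.882,-0.5397,1.2596],"tip":[-0.438,0.1891,1.0874],"tau":[0.0,0.0,0.0,0.0,0.0]}
{"k":8,"\u03b8":[-0.7939,-0.7398,0.1474,-0.1653,0.1267],"qdot":[-1.6744,-2.8364,2.14,-0.5568,1.2416],"tip":[-0.4426,0.1903,1.083],"tau":[0.0,0.0,0.0,0.0,0.0]}
{"k":9,"\u03b8":[-0.8115,-0.7697,0.1701,-0.1709,0.1389],"qdot":[-1.8572,-3.1356,2.3885,-0.5633,1.1879],"tip":[-0.4476,0.1916,1.0779],"tau":[0.0,0.0,0.0,0.0,0.0]}
{"k":10,"\u03b8":[-0.831,-0.8024,0.1952,-0.1765,0.1504],"qdot":[-2.0349,-3.4165,2.6248,-0.5619,1.1027],"tip":[-0.4532,0.193,1.0721],"tau":[0.0,0.0,0.0,0.0,0.0]}
{"k":11,"\u03b8":[-0.8522,-0.8379,0.2225,-0.1821,0.1608],"qdot":[-2.2075,-3.678,2.8458,-0.5557,0.991],"tip":[-0.4592,0.1945,1.0655],"tau":[0.0,0.0,0.0,0.0,0.0]}
{"k":12,"\u03b8":[-0.8751,-0.8759,0.252,-0.1876,0.1701],"qdot":[-2.3752,-3.9192,3.0482,-0.5481,0.8581],"tip":[-0.4656,0.196,1.0579],"tau":[0.0,0.0,0.0,0.0,0.0]}
{"k":13,"\u03b8":[-0.8997,-0.9162,0.2834,-0.1931,0.178],"qdot":[-2.538,-4.1397,3.2292,-0.5424,0.7094],"tip":[-0.4725,0.1976,1.0495],"tau":[0.0,0.0,0.0,0.0,0.0]}
{"k":14,"\u03b8":[-0.9259,-0.9586,0.3165,-0.1985,0.1843],"qdot":[-2.6962,-4.3392,3.3862,-0.5416,0.5509],"tip":[-0.4797,0.1993,1.0401],"tau":[0.0,0.0,0.0,0.0,0.0]}
{"k":15,"\u03b8":[-0.9536,-1.003,0.3511,-0.2039,0.189],"qdot":[-2.8501,-4.5179,3.5172,-0.5486,0.3879],"tip":[-0.4873,0.2009,1.0297],"tau":[0.0,0.0,0.0,0.0,0.0]}
{"k":16,"\u03b8":[-0.9829,-1.0489,0.3868,-0.2095,0.192],"qdot":[-3.0004,-4.6766,3.621,-0.5653,0.2259],"tip":[-0.4953,0.2026,1.0182],"tau":[0.0,0.0,0.0,0.0,0.0]}
{"k":17,"\u03b8":[-1.0136,-1.0964,0.4234,-0.2153,0.1935],"qdot":[-3.1474,-4.8161,3.6967,-0.5932,0.0694],"tip":[-0.5036,0.2043,1.0056],"tau":[0.0,0.0,0.0,0.0,0.0]}
{"k":18,"\u03b8":[-1.0458,-1.1452,0.4606,-0.2215,0.1937],"qdot":[-3.2929,-4.9329,3.7244,-0.6875,0.0397],"tip":[-0.5122,0.2059,0.9919],"tau":[0.0,0.0,0.0,0.0,0.0]}
{"k":19,"\u03b8":[-1.0795,-1.1951,0.4979,-0.2287,0.1937],"qdot":[-3.4371,-5.0341,3.7295,-0.7864,0.023],"tip":[-0.5211,0.2075,0.9769],"tau":[0.0,0.0,0.0,0.0,0.0]}
{"k":20,"\u03b8":[-1.1146,-1.2459,0.5352,-0.2369,0.1935],"qdot":[-3.5804,-5.1219,3.7157,-0.8783,-0.0055],"tip":[-0.5304,0.209,0.9608],"tau":[0.0,0.0,0.0,0.0,0.0]}
{"k":21,"\u03b8":[-1.1511,-1.2975,0.5722,-0.2462,0.1934],"qdot":[-3.7242,-5.1952,3.6754,-0.9842,0.0025],"tip":[-0.5399,0.2104,0.9433],"tau":[0.0,0.0,0.0,0.0,0.0]}
{"k":22,"\u03b8":[-1.189,-1.3497,0.6088,-0.2563,0.1931],"qdot":[-3.8683,-5.2577,3.6192,-1.0718,-0.0273],"tip":[-0.5499,0.2117,0.9246],"tau":[0.0,0.0,0.0,0.0,0.0]}
{"k":23,"\u03b8":[-1.2285,-1.4026,0.6445,-0.2676,0.1929],"qdot":[-4.0139,-5.3094,3.5446,-1.148,-0.0727],"tip":[-0.5602,0.2129,0.9046],"tau":[0.0,0.0,0.0,0.0,0.0]}
{"k":24,"\u03b8":[-1.2693,-1.4559,0.6794,-0.2798,0.1926],"qdot":[-4.1624,-5.3464,3.4344,-1.2569,-0.0445],"tip":[-0.5709,0.214,0.8831],"tau":[0.0,0.0,0.0,0.0,0.0]}
{"k":25,"\u03b8":[-1.3117,-1.5095,0.7131,-0.2929,0.1923],"qdot":[-4.3137,-5.3744,3.3099,-1.338,-0.0676],"tip":[-0.5821,0.2151,0.8603],"tau":[0.0,0.0,0.0,0.0,0.0]}
{"k":26,"\u03b8":[-1.3556,-1.5633,0.7454,-0.3069,0.1921],"qdot":[-4.469,-5.3889,3.155,-1.4328,-0.0528],"tip":[-0.5936,0.2161,0.8361],"tau":[0.0,0.0,0.0,0.0,0.0]}
{"k":27,"\u03b8":[-1.4011,-1.6172,0.776,-0.3218,0.1919],"qdot":[-4.6289,-5.3915,2.9776,-1.5166,-0.0483],"tip":[-0.6057,0.2171,0.8104],"tau":[0.0,0.0,0.0,0.0,0.0]}
{"k":28,"\u03b8":[-1.4482,-1.671,0.8047,-0.3376,0.1918],"qdot":[-4.7942,-5.3797,2.7728,-1.6006,-0.0265],"tip":[-0.6182,0.218,0.7831],"tau":[0.0,0.0,0.0,0.0,0.0]}
{"k":29,"\u03b8":[-1.497,-1.7247,0.8312,-0.3541,0.192],"qdot":[-4.9654,-5.352,2.5408,-1.6807,0.0108],"tip":[-0.6312,0.219,0.7544],"tau":[0.0,0.0,0.0,0.0,0.0]}
{"k":30,"\u03b8":[-1.5476,-1.778,0.8554,-0.3712,0.1921],"qdot":[-5.1427,-5.3066,2.2816,-1.7511,0.0491],"tip":[-0.6447,0.22,0.7241],"tau":[0.0,0.0,0.0,0.0,0.0]}
{"k":31,"\u03b8":[-1.5999,-1.8308,0.8769,-0.3888,0.1924],"qdot":[-5.3263,-5.2415,1.9988,-1.7997,0.0768],"tip":[-0.6588,0.221,0.6922]}
{"summary": "final \u03b8 (rad): -1.5999 -1.8308 0.8769 -0.3888 0.1924"}


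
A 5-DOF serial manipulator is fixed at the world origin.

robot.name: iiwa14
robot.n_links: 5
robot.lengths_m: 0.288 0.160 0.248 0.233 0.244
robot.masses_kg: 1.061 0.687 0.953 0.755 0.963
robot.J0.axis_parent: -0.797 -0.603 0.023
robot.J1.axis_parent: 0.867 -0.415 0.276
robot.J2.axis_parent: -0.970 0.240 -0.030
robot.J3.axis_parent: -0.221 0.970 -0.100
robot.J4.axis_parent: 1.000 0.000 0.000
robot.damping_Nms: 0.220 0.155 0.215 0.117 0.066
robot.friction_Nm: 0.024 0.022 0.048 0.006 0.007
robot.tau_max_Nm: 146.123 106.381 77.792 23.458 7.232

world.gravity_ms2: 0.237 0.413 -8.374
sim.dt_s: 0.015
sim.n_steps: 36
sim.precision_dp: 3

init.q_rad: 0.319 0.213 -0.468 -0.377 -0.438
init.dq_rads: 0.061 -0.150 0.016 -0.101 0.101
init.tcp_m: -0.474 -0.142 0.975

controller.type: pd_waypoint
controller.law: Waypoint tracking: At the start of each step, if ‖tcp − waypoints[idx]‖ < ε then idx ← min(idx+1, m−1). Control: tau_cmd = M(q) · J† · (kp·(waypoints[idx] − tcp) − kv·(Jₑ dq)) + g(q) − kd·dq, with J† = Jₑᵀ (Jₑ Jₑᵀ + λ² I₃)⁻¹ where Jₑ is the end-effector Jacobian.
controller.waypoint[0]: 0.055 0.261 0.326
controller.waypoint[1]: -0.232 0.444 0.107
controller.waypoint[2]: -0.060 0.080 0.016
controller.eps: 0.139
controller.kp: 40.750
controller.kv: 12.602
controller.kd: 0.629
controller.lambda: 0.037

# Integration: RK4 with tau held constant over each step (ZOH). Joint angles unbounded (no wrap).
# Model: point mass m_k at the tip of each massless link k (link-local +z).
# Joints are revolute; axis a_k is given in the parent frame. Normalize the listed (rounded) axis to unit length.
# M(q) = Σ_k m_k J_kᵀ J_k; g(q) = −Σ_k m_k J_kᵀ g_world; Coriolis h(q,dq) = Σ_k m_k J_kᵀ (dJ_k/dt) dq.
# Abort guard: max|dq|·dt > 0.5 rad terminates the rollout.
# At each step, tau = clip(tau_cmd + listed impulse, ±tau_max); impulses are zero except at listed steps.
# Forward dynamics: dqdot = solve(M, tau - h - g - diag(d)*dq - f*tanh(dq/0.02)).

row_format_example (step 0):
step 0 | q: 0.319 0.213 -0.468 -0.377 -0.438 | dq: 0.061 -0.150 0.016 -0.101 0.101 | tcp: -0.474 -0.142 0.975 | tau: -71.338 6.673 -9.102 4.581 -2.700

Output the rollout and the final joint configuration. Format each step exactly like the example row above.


step 1 | q: 0.310 0.192 -0.484 -0.396 -0.463 | dq: -1.306 -2.524 -1.993 -2.479 -3.337 | tcp: -0.473 -0.139 0.973 | tau: -60.494 6.930 -5.880 5.622 -0.220
step 2 | q: 0.282 0.153 -0.507 -0.447 -0.519 | dq: -2.380 -2.701 -1.061 -4.323 -4.034 | tcp: -0.468 -0.134 0.968 | tau: -51.280 4.816 -3.902 6.016 -0.054
step 3 | q: 0.240 0.114 -0.514 -0.523 -0.580 | dq: -3.179 -2.508 0.097 -5.731 -4.065 | tcp: -0.460 -0.129 0.960 | tau: -38.829 1.248 -1.304 5.837 -0.324
step 4 | q: 0.189 0.077 -0.506 -0.616 -0.639 | dq: -3.680 -2.278 1.009 -6.639 -3.746 | tcp: -0.449 -0.125 0.951 | tau: -24.608 -2.533 1.359 5.205 -0.672
step 5 | q: 0.132 0.044 -0.487 -0.718 -0.692 | dq: -3.893 -2.123 1.534 -7.029 -3.280 | tcp: -0.435 -0.121 0.941 | tau: -11.383 -5.497 3.477 4.331 -0.926
step 6 | q: 0.073 0.013 -0.463 -0.824 -0.737 | dq: -3.882 -2.106 1.641 -7.003 -2.829 | tcp: -0.417 -0.118 0.929 | tau: -0.696 -7.271 4.889 3.437 -1.010
step 7 | q: 0.016 -0.019 -0.440 -0.927 -0.777 | dq: -3.732 -2.163 1.506 -6.736 -2.451 | tcp: -0.398 -0.114 0.916 | tau: 7.007 -7.993 5.618 2.707 -0.952
step 8 | q: -0.038 -0.052 -0.419 -1.025 -0.811 | dq: -3.512 -2.218 1.312 -6.375 -2.147 | tcp: -0.376 -0.111 0.903 | tau: 12.073 -8.002 5.810 2.226 -0.807
step 9 | q: -0.089 -0.086 -0.400 -1.118 -0.842 | dq: -3.264 -2.246 1.142 -6.000 -1.909 | tcp: -0.354 -0.107 0.889 | tau: 15.158 -7.603 5.659 1.990 -0.623
step 10 | q: -0.136 -0.119 -0.384 -1.205 -0.869 | dq: -3.009 -2.253 1.006 -5.644 -1.720 | tcp: -0.332 -0.102 0.875 | tau: 16.871 -7.000 5.326 1.952 -0.433
step 11 | q: -0.179 -0.153 -0.370 -1.287 -0.893 | dq: -2.759 -2.247 0.899 -5.315 -1.569 | tcp: -0.310 -0.097 0.860 | tau: 17.663 -6.311 4.914 2.058 -0.257
step 12 | q: -0.218 -0.187 -0.358 -1.364 -0.916 | dq: -2.518 -2.235 0.814 -5.016 -1.443 | tcp: -0.289 -0.091 0.846 | tau: 17.845 -5.601 4.481 2.260 -0.105
step 13 | q: -0.254 -0.220 -0.346 -1.437 -0.937 | dq: -2.290 -2.222 0.744 -4.743 -1.337 | tcp: -0.269 -0.084 0.831 | tau: 17.626 -4.901 4.054 2.520 0.020
step 14 | q: -0.287 -0.253 -0.335 -1.507 -0.956 | dq: -2.075 -2.208 0.687 -4.492 -1.244 | tcp: -0.250 -0.077 0.816 | tau: 17.148 -4.227 3.647 2.808 0.117
step 15 | q: -0.317 -0.286 -0.326 -1.572 -0.974 | dq: -1.874 -2.195 0.640 -4.258 -1.162 | tcp: -0.232 -0.070 0.801 | tau: 16.508 -3.582 3.264 3.104 0.189
step 16 | q: -0.343 -0.319 -0.316 -1.634 -0.991 | dq: -1.686 -2.184 0.602 -4.039 -1.090 | tcp: -0.214 -0.061 0.786 | tau: 15.773 -2.969 2.906 3.391 0.241
step 17 | q: -0.367 -0.352 -0.308 -1.693 -1.007 | dq: -1.511 -2.173 0.571 -3.831 -1.026 | tcp: -0.198 -0.053 0.771 | tau: 14.985 -2.385 2.571 3.661 0.275
step 18 | q: -0.389 -0.385 -0.299 -1.749 -1.022 | dq: -1.349 -2.163 0.546 -3.633 -0.970 | tcp: -0.183 -0.044 0.756 | tau: 14.176 -1.829 2.258 3.905 0.296
step 19 | q: -0.408 -0.417 -0.291 -1.802 -1.036 | dq: -1.199 -2.154 0.527 -3.443 -0.921 | tcp: -0.169 -0.035 0.741 | tau: 13.365 -1.298 1.964 4.121 0.307
step 20 | q: -0.425 -0.449 -0.284 -1.853 -1.050 | dq: -1.061 -2.145 0.513 -3.259 -0.878 | tcp: -0.155 -0.026 0.726 | tau: 12.565 -0.790 1.688 4.306 0.311
step 21 | q: -0.440 -0.481 -0.276 -1.900 -1.063 | dq: -0.933 -2.137 0.503 -3.080 -0.842 | tcp: -0.143 -0.016 0.712 | tau: 11.782 -0.304 1.427 4.461 0.311
step 22 | q: -0.453 -0.513 -0.269 -1.945 -1.075 | dq: -0.815 -2.129 0.496 -2.906 -0.811 | tcp: -0.131 -0.007 0.698 | tau: 11.022 0.161 1.180 4.586 0.308
step 23 | q: -0.464 -0.545 -0.261 -1.987 -1.087 | dq: -0.707 -2.121 0.493 -2.737 -0.786 | tcp: -0.121 0.002 0.684 | tau: 10.288 0.608 0.946 4.682 0.305
step 24 | q: -0.474 -0.577 -0.254 -2.027 -1.099 | dq: -0.609 -2.112 0.493 -2.573 -0.765 | tcp: -0.110 0.012 0.670 | tau: 9.580 1.035 0.725 4.751 0.302
step 25 | q: -0.483 -0.608 -0.246 -2.064 -1.110 | dq: -0.519 -2.102 0.494 -2.413 -0.749 | tcp: -0.101 0.021 0.657 | tau: 8.899 1.446 0.513 4.797 0.300
step 26 | q: -0.490 -0.640 -0.239 -2.099 -1.121 | dq: -0.437 -2.092 0.498 -2.257 -0.735 | tcp: -0.092 0.030 0.644 | tau: 8.244 1.839 0.312 4.820 0.300
step 27 | q: -0.496 -0.671 -0.231 -2.132 -1.132 | dq: -0.364 -2.080 0.503 -2.106 -0.725 | tcp: -0.084 0.039 0.631 | tau: 7.617 2.217 0.120 4.824 0.303
step 28 | q: -0.501 -0.702 -0.224 -2.163 -1.143 | dq: -0.297 -2.067 0.509 -1.959 -0.717 | tcp: -0.077 0.048 0.619 | tau: 7.016 2.580 -0.063 4.810 0.309
step 29 | q: -0.505 -0.733 -0.216 -2.191 -1.154 | dq: -0.238 -2.052 0.516 -1.817 -0.710 | tcp: -0.070 0.057 0.607 | tau: 6.442 2.928 -0.239 4.781 0.318
step 30 | q: -0.508 -0.764 -0.208 -2.217 -1.165 | dq: -0.185 -2.035 0.522 -1.679 -0.705 | tcp: -0.063 0.065 0.596 | tau: 5.895 3.261 -0.407 4.739 0.329
step 31 | q: -0.510 -0.794 -0.200 -2.241 -1.175 | dq: -0.139 -2.017 0.529 -1.547 -0.700 | tcp: -0.057 0.074 0.585 | tau: 5.376 3.582 -0.568 4.686 0.344
step 32 | q: -0.512 -0.824 -0.192 -2.264 -1.186 | dq: -0.099 -1.997 0.536 -1.420 -0.696 | tcp: -0.052 0.082 0.574 | tau: 4.885 3.889 -0.723 4.623 0.362
step 33 | q: -0.513 -0.854 -0.184 -2.284 -1.196 | dq: -0.064 -1.975 0.542 -1.298 -0.691 | tcp: -0.047 0.090 0.564 | tau: 4.423 4.184 -0.871 4.553 0.382
step 34 | q: -0.514 -0.883 -0.176 -2.303 -1.206 | dq: -0.035 -1.950 0.547 -1.181 -0.686 | tcp: -0.042 0.097 0.554 | tau: 3.990 4.466 -1.013 4.476 0.405
step 35 | q: -0.514 -0.912 -0.168 -2.320 -1.217 | dq: -0.011 -1.924 0.551 -1.069 -0.679 | tcp: -0.037 0.105 0.544 | tau: 3.589 4.735 -1.149 4.394 0.430
step 36 | q: -0.514 -0.941 -0.160 -2.335 -1.227 | dq: 0.009 -1.896 0.554 -0.962 -0.672 | tcp: -0.033 0.112 0.535
final q (rad): -0.514 -0.941 -0.160 -2.335 -1.227
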